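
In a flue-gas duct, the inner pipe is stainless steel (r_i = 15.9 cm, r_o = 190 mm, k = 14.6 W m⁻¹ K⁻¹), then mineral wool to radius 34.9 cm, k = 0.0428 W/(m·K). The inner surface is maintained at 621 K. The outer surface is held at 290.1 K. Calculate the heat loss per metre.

Treat each layer as a resistance in series:
  R'_stainless steel = ln(0.190/0.159)/(2πk) = 0.1781/(2π·14.6) = 0.001942 m·K/W
  R'_mineral wool = ln(0.349/0.190)/(2πk) = 0.6080/(2π·0.0428) = 2.261 m·K/W
ΣR = 0.001942 + 2.261 = 2.263 m·K/W
Q' = ΔT/ΣR = (621 K − 290.1 K)/2.263 = 146 W/m

Q' = 146 W/m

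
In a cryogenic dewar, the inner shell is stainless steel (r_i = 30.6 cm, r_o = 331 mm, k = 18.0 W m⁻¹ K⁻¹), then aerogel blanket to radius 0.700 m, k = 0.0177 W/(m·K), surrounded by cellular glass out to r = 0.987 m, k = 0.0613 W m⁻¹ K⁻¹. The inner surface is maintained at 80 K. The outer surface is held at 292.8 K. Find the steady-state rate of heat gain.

Q = 27.6 W

Series thermal resistances, inner to outer:
  R_stainless steel = (1/0.306 − 1/0.331)/(4πk) = 0.2468/(4π·18.0) = 0.001091 K/W
  R_aerogel blanket = (1/0.331 − 1/0.700)/(4πk) = 1.593/(4π·0.0177) = 7.160 K/W
  R_cellular glass = (1/0.700 − 1/0.987)/(4πk) = 0.4154/(4π·0.0613) = 0.5393 K/W
ΣR = 0.001091 + 7.160 + 0.5393 = 7.700 K/W
Q = ΔT/ΣR = (80 K − 292.8 K)/7.700 = -27.6 W
(Negative Q ⇒ heat flows inward; heat gain = 27.6 W.)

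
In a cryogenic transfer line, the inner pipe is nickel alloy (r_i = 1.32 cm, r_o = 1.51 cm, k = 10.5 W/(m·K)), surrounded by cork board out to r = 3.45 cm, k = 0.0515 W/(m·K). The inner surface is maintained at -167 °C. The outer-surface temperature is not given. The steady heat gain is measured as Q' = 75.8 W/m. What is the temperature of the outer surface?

Series resistances:
  R'_nickel alloy = ln(0.0151/0.0132)/(2πk) = 0.1345/(2π·10.5) = 0.002038 m·K/W
  R'_cork board = ln(0.0345/0.0151)/(2πk) = 0.8263/(2π·0.0515) = 2.553 m·K/W
ΣR = 2.556 m·K/W
ΔT = Q'·ΣR = 75.8 × 2.556 = 193.7 K
Heat flows inward, so T_out = T_in + ΔT = -167 + 193.7 = 26.7 °C

T_out = 26.7 °C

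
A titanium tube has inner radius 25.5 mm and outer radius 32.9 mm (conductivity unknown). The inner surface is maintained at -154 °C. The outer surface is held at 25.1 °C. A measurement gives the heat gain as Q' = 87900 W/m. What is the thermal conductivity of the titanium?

k = 19.9 W/m·K

ΣR = ΔT/Q' = |-154 − 25.1|/87900 = 0.002038 m·K/W
ln(r₂/r₁)/(2πk) = 0.002038 ⇒ k = 0.2548/(2π·0.002038) = 19.9 W/m·K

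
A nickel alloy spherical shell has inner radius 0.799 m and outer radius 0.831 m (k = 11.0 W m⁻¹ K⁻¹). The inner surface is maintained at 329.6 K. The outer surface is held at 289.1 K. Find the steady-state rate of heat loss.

Q = 4πk·ΔT/(1/r₁ − 1/r₂) = 4π × 11.0 × 40.5 / (1/0.799 − 1/0.831) = 1.16×10^5 W

Q = 116 kW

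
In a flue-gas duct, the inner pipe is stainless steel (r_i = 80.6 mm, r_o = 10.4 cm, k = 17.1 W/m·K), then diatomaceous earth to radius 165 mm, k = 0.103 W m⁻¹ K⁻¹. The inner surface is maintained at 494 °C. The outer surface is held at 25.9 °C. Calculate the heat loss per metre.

Series thermal resistances, inner to outer:
  R'_stainless steel = ln(0.104/0.0806)/(2πk) = 0.2549/(2π·17.1) = 0.002372 m·K/W
  R'_diatomaceous earth = ln(0.165/0.104)/(2πk) = 0.4616/(2π·0.103) = 0.7132 m·K/W
ΣR = 0.002372 + 0.7132 = 0.7156 m·K/W
Q' = ΔT/ΣR = (494 °C − 25.9 °C)/0.7156 = 654 W/m

Q' = 654 W/m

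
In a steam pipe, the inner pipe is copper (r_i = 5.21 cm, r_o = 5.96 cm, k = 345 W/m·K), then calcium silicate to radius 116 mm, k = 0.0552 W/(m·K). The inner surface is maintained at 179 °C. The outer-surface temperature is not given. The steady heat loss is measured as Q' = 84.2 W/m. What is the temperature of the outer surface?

Sum the resistances:
  R'_copper = ln(0.0596/0.0521)/(2πk) = 0.1345/(2π·345) = 6.204×10^-5 m·K/W
  R'_calcium silicate = ln(0.116/0.0596)/(2πk) = 0.6659/(2π·0.0552) = 1.920 m·K/W
ΣR = 1.920 m·K/W
ΔT = Q'·ΣR = 84.2 × 1.920 = 161.7 K
Heat flows outward, so T_out = T_in − ΔT = 179 − 161.7 = 17.3 °C

T_out = 17.3 °C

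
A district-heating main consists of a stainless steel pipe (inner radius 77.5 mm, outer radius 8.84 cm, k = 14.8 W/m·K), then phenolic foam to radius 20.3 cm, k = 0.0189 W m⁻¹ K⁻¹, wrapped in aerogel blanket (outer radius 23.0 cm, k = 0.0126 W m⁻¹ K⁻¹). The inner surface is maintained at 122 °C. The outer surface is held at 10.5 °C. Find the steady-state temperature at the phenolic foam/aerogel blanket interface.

T = 31.0 °C

Series thermal resistances, inner to outer:
  R'_stainless steel = ln(0.0884/0.0775)/(2πk) = 0.1316/(2π·14.8) = 0.001415 m·K/W
  R'_phenolic foam = ln(0.203/0.0884)/(2πk) = 0.8313/(2π·0.0189) = 7.001 m·K/W
  R'_aerogel blanket = ln(0.230/0.203)/(2πk) = 0.1249/(2π·0.0126) = 1.577 m·K/W
ΣR = 0.001415 + 7.001 + 1.577 = 8.579 m·K/W
Q' = ΔT/ΣR = (122 °C − 10.5 °C)/8.579 = 13.00 W/m
From the inner boundary to the phenolic foam/aerogel blanket interface, ΣR_partial = 7.002 m·K/W.
T_interface = T_in − Q'·ΣR_partial = 122 °C − (13.00)(7.002) = 31.0 °C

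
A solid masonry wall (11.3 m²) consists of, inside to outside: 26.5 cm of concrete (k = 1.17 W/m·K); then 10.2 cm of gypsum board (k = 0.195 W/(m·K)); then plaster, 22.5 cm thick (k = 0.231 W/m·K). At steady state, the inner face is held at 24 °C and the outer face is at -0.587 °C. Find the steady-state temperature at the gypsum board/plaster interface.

Treat each layer as a resistance in series:
  R_concrete = L/(kA) = 0.265/(1.17·11.3) = 0.02004 K/W
  R_gypsum board = L/(kA) = 0.102/(0.195·11.3) = 0.04629 K/W
  R_plaster = L/(kA) = 0.225/(0.231·11.3) = 0.08620 K/W
ΣR = 0.02004 + 0.04629 + 0.08620 = 0.1525 K/W
Q = ΔT/ΣR = (24 °C − -0.587 °C)/0.1525 = 161.2 W
From the inner boundary to the gypsum board/plaster interface, ΣR_partial = 0.06633 K/W.
T_interface = T_in − Q·ΣR_partial = 24 °C − (161.2)(0.06633) = 13.3 °C

T = 13.3 °C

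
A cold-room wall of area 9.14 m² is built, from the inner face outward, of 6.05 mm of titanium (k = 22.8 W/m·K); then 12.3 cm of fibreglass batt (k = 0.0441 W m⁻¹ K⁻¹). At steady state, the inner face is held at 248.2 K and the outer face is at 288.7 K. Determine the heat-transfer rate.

Series thermal resistances, inner to outer:
  R_titanium = L/(kA) = 0.00605/(22.8·9.14) = 2.903×10^-5 K/W
  R_fibreglass batt = L/(kA) = 0.123/(0.0441·9.14) = 0.3052 K/W
ΣR = 2.903×10^-5 + 0.3052 = 0.3052 K/W
Q = ΔT/ΣR = (248.2 K − 288.7 K)/0.3052 = -133 W
(Negative Q ⇒ heat flows inward; heat gain = 133 W.)

Q = 133 W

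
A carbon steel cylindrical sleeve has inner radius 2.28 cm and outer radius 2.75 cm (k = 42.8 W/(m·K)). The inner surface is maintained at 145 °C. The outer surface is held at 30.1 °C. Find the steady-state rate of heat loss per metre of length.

Q' = 1.65×10^5 W/m

Q' = 2πk·ΔT/ln(r₂/r₁) = 2π × 42.8 × 114.9 / ln(0.0275/0.0228) = 1.65×10^5 W/m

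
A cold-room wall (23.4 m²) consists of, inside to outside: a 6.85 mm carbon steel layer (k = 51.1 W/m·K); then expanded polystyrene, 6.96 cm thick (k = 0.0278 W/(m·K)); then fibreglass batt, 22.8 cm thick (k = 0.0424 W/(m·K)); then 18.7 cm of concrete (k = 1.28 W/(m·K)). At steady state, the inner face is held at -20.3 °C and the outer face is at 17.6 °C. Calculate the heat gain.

Q = 110 W

Series thermal resistances, inner to outer:
  R_carbon steel = L/(kA) = 0.00685/(51.1·23.4) = 5.729×10^-6 K/W
  R_expanded polystyrene = L/(kA) = 0.0696/(0.0278·23.4) = 0.1070 K/W
  R_fibreglass batt = L/(kA) = 0.228/(0.0424·23.4) = 0.2298 K/W
  R_concrete = L/(kA) = 0.187/(1.28·23.4) = 0.006243 K/W
ΣR = 5.729×10^-6 + 0.1070 + 0.2298 + 0.006243 = 0.3430 K/W
Q = ΔT/ΣR = (-20.3 °C − 17.6 °C)/0.3430 = -110 W
(Negative Q ⇒ heat flows inward; heat gain = 110 W.)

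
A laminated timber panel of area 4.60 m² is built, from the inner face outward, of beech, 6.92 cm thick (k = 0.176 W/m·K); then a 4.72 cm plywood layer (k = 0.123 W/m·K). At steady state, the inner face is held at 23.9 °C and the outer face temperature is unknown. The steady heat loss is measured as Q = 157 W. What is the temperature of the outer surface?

T_out = -2.62 °C

Sum the resistances:
  R_beech = L/(kA) = 0.0692/(0.176·4.60) = 0.08547 K/W
  R_plywood = L/(kA) = 0.0472/(0.123·4.60) = 0.08342 K/W
ΣR = 0.1689 K/W
ΔT = Q·ΣR = 157 × 0.1689 = 26.52 K
Heat flows outward, so T_out = T_in − ΔT = 23.9 − 26.52 = -2.62 °C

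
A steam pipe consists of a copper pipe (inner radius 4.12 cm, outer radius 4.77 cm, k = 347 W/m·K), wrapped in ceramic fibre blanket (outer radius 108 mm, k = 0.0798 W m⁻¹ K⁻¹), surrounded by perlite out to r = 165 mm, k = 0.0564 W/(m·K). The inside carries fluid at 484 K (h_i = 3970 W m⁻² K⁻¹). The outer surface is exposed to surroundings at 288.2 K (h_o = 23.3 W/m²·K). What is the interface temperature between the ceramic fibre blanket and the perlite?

T = 372.7 K

Series thermal resistances, inner to outer:
  R'_conv,in = 1/(2πr h) = 1/(2π·0.0412·3970) = 9.730×10^-4 m·K/W
  R'_copper = ln(0.0477/0.0412)/(2πk) = 0.1465/(2π·347) = 6.719×10^-5 m·K/W
  R'_ceramic fibre blanket = ln(0.108/0.0477)/(2πk) = 0.8172/(2π·0.0798) = 1.630 m·K/W
  R'_perlite = ln(0.165/0.108)/(2πk) = 0.4238/(2π·0.0564) = 1.196 m·K/W
  R'_conv,out = 1/(2πr h) = 1/(2π·0.165·23.3) = 0.04140 m·K/W
ΣR = 9.730×10^-4 + 6.719×10^-5 + 1.630 + 1.196 + 0.04140 = 2.868 m·K/W
Q' = ΔT/ΣR = (484 K − 288.2 K)/2.868 = 68.27 W/m
From the inner boundary to the ceramic fibre blanket/perlite interface, ΣR_partial = 1.631 m·K/W.
T_interface = T_in − Q'·ΣR_partial = 484 K − (68.27)(1.631) = 372.7 K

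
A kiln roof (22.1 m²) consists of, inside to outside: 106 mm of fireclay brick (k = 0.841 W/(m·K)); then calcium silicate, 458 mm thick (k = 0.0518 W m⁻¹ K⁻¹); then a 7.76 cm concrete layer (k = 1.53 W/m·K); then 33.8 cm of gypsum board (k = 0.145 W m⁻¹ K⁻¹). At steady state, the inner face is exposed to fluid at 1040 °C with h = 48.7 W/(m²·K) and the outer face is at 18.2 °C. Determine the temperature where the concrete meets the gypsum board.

T = 228 °C

Resistance network (inner→outer):
  R_conv,in = 1/(hA) = 1/(48.7·22.1) = 9.291×10^-4 K/W
  R_fireclay brick = L/(kA) = 0.106/(0.841·22.1) = 0.005703 K/W
  R_calcium silicate = L/(kA) = 0.458/(0.0518·22.1) = 0.4001 K/W
  R_concrete = L/(kA) = 0.0776/(1.53·22.1) = 0.002295 K/W
  R_gypsum board = L/(kA) = 0.338/(0.145·22.1) = 0.1055 K/W
ΣR = 9.291×10^-4 + 0.005703 + 0.4001 + 0.002295 + 0.1055 = 0.5145 K/W
Q = ΔT/ΣR = (1040 °C − 18.2 °C)/0.5145 = 1986 W
From the inner boundary to the concrete/gypsum board interface, ΣR_partial = 0.4090 K/W.
T_interface = T_in − Q·ΣR_partial = 1040 °C − (1986)(0.4090) = 228 °C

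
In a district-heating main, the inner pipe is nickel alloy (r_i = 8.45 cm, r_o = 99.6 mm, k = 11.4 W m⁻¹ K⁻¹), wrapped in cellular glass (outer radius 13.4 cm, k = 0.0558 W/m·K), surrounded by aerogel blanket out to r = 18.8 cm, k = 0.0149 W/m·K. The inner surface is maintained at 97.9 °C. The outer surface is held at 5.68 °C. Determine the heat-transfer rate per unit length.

Treat each layer as a resistance in series:
  R'_nickel alloy = ln(0.0996/0.0845)/(2πk) = 0.1644/(2π·11.4) = 0.002295 m·K/W
  R'_cellular glass = ln(0.134/0.0996)/(2πk) = 0.2967/(2π·0.0558) = 0.8462 m·K/W
  R'_aerogel blanket = ln(0.188/0.134)/(2πk) = 0.3386/(2π·0.0149) = 3.617 m·K/W
ΣR = 0.002295 + 0.8462 + 3.617 = 4.465 m·K/W
Q' = ΔT/ΣR = (97.9 °C − 5.68 °C)/4.465 = 20.7 W/m

Q' = 20.7 W/m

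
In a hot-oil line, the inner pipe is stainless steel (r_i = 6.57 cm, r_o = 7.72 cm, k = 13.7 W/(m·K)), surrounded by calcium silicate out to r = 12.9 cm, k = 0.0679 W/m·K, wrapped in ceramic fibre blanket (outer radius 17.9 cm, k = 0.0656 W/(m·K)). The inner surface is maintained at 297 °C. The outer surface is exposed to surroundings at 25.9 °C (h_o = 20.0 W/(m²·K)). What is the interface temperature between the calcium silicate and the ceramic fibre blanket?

Treat each layer as a resistance in series:
  R'_stainless steel = ln(0.0772/0.0657)/(2πk) = 0.1613/(2π·13.7) = 0.001874 m·K/W
  R'_calcium silicate = ln(0.129/0.0772)/(2πk) = 0.5134/(2π·0.0679) = 1.203 m·K/W
  R'_ceramic fibre blanket = ln(0.179/0.129)/(2πk) = 0.3276/(2π·0.0656) = 0.7947 m·K/W
  R'_conv,out = 1/(2πr h) = 1/(2π·0.179·20.0) = 0.04446 m·K/W
ΣR = 0.001874 + 1.203 + 0.7947 + 0.04446 = 2.044 m·K/W
Q' = ΔT/ΣR = (297 °C − 25.9 °C)/2.044 = 132.6 W/m
From the inner boundary to the calcium silicate/ceramic fibre blanket interface, ΣR_partial = 1.205 m·K/W.
T_interface = T_in − Q'·ΣR_partial = 297 °C − (132.6)(1.205) = 137 °C

T = 137 °C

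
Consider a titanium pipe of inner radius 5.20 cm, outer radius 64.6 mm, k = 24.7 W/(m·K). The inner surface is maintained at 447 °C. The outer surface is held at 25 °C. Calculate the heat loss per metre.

Q' = 2πk·ΔT/ln(r₂/r₁) = 2π × 24.7 × 422 / ln(0.0646/0.0520) = 3.02×10^5 W/m

Q' = 3.02×10^5 W/m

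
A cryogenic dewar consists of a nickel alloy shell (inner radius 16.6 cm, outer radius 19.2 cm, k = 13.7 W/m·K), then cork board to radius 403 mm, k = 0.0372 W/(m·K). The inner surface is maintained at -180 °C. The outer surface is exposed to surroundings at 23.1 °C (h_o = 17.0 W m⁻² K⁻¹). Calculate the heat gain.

Treat each layer as a resistance in series:
  R_nickel alloy = (1/0.166 − 1/0.192)/(4πk) = 0.8158/(4π·13.7) = 0.004738 K/W
  R_cork board = (1/0.192 − 1/0.403)/(4πk) = 2.727/(4π·0.0372) = 5.833 K/W
  R_conv,out = 1/(4πr²h) = 1/(4π·0.403²·17.0) = 0.02882 K/W
ΣR = 0.004738 + 5.833 + 0.02882 = 5.867 K/W
Q = ΔT/ΣR = (-180 °C − 23.1 °C)/5.867 = -34.6 W
(Negative Q ⇒ heat flows inward; heat gain = 34.6 W.)

Q = 34.6 W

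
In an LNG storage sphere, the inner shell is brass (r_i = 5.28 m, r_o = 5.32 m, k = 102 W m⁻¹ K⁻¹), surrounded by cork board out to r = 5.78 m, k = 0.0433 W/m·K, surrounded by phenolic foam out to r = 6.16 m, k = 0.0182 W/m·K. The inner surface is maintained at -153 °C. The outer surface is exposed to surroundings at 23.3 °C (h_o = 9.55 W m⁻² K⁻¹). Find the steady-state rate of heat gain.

Q = 2.37 kW

Series thermal resistances, inner to outer:
  R_brass = (1/5.28 − 1/5.32)/(4πk) = 0.001424/(4π·102) = 1.111×10^-6 K/W
  R_cork board = (1/5.32 − 1/5.78)/(4πk) = 0.01496/(4π·0.0433) = 0.02749 K/W
  R_phenolic foam = (1/5.78 − 1/6.16)/(4πk) = 0.01067/(4π·0.0182) = 0.04667 K/W
  R_conv,out = 1/(4πr²h) = 1/(4π·6.16²·9.55) = 2.196×10^-4 K/W
ΣR = 1.111×10^-6 + 0.02749 + 0.04667 + 2.196×10^-4 = 0.07438 K/W
Q = ΔT/ΣR = (-153 °C − 23.3 °C)/0.07438 = -2370 W
(Negative Q ⇒ heat flows inward; heat gain = 2370 W.)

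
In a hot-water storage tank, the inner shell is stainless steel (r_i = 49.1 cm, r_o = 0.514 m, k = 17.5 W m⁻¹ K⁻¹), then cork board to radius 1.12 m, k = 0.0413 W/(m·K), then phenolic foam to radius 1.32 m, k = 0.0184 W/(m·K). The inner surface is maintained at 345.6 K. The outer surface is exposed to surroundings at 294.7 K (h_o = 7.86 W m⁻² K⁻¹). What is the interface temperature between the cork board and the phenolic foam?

Treat each layer as a resistance in series:
  R_stainless steel = (1/0.491 − 1/0.514)/(4πk) = 0.09113/(4π·17.5) = 4.144×10^-4 K/W
  R_cork board = (1/0.514 − 1/1.12)/(4πk) = 1.053/(4π·0.0413) = 2.028 K/W
  R_phenolic foam = (1/1.12 − 1/1.32)/(4πk) = 0.1353/(4π·0.0184) = 0.5851 K/W
  R_conv,out = 1/(4πr²h) = 1/(4π·1.32²·7.86) = 0.005811 K/W
ΣR = 4.144×10^-4 + 2.028 + 0.5851 + 0.005811 = 2.619 K/W
Q = ΔT/ΣR = (345.6 K − 294.7 K)/2.619 = 19.43 W
From the inner boundary to the cork board/phenolic foam interface, ΣR_partial = 2.028 K/W.
T_interface = T_in − Q·ΣR_partial = 345.6 K − (19.43)(2.028) = 306.2 K

T = 306.2 K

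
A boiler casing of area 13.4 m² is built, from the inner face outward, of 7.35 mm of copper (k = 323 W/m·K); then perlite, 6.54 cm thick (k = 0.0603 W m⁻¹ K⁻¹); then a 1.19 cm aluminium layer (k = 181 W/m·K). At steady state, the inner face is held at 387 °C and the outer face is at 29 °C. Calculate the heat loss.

Q = 4420 W

Treat each layer as a resistance in series:
  R_copper = L/(kA) = 0.00735/(323·13.4) = 1.698×10^-6 K/W
  R_perlite = L/(kA) = 0.0654/(0.0603·13.4) = 0.08094 K/W
  R_aluminium = L/(kA) = 0.0119/(181·13.4) = 4.906×10^-6 K/W
ΣR = 1.698×10^-6 + 0.08094 + 4.906×10^-6 = 0.08095 K/W
Q = ΔT/ΣR = (387 °C − 29 °C)/0.08095 = 4420 W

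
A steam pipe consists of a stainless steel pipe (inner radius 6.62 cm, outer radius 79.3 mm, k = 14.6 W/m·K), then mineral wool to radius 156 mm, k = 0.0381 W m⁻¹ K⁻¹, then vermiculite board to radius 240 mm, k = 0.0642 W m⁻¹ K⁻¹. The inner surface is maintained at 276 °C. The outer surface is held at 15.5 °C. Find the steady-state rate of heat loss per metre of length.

Resistance network (inner→outer):
  R'_stainless steel = ln(0.0793/0.0662)/(2πk) = 0.1806/(2π·14.6) = 0.001968 m·K/W
  R'_mineral wool = ln(0.156/0.0793)/(2πk) = 0.6766/(2π·0.0381) = 2.826 m·K/W
  R'_vermiculite board = ln(0.240/0.156)/(2πk) = 0.4308/(2π·0.0642) = 1.068 m·K/W
ΣR = 0.001968 + 2.826 + 1.068 = 3.896 m·K/W
Q' = ΔT/ΣR = (276 °C − 15.5 °C)/3.896 = 66.9 W/m

Q' = 66.9 W/m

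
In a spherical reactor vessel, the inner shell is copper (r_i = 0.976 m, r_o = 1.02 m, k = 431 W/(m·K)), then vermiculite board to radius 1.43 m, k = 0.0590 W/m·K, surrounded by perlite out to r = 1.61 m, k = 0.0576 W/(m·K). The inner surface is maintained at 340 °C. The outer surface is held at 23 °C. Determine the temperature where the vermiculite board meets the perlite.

Resistance network (inner→outer):
  R_copper = (1/0.976 − 1/1.02)/(4πk) = 0.04420/(4π·431) = 8.160×10^-6 K/W
  R_vermiculite board = (1/1.02 − 1/1.43)/(4πk) = 0.2811/(4π·0.0590) = 0.3791 K/W
  R_perlite = (1/1.43 − 1/1.61)/(4πk) = 0.07818/(4π·0.0576) = 0.1080 K/W
ΣR = 8.160×10^-6 + 0.3791 + 0.1080 = 0.4871 K/W
Q = ΔT/ΣR = (340 °C − 23 °C)/0.4871 = 650.8 W
From the inner boundary to the vermiculite board/perlite interface, ΣR_partial = 0.3791 K/W.
T_interface = T_in − Q·ΣR_partial = 340 °C − (650.8)(0.3791) = 93.3 °C

T = 93.3 °C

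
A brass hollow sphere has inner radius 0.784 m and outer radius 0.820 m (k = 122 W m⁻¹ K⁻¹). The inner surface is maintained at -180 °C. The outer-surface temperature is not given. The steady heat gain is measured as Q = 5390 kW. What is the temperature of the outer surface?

T_out = 16.9 °C

Sum the resistances:
  R_brass = (1/0.784 − 1/0.820)/(4πk) = 0.05600/(4π·122) = 3.653×10^-5 K/W
ΣR = 3.653×10^-5 K/W
ΔT = Q·ΣR = 5.39×10^6 × 3.653×10^-5 = 196.9 K
Heat flows inward, so T_out = T_in + ΔT = -180 + 196.9 = 16.9 °C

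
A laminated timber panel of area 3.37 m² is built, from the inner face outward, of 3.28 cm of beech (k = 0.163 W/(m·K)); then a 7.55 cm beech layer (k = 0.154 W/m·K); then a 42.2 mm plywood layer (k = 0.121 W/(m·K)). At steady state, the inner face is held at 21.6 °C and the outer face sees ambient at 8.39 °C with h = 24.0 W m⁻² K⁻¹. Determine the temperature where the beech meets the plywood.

T = 13.2 °C

Treat each layer as a resistance in series:
  R_beech = L/(kA) = 0.0328/(0.163·3.37) = 0.05971 K/W
  R_beech = L/(kA) = 0.0755/(0.154·3.37) = 0.1455 K/W
  R_plywood = L/(kA) = 0.0422/(0.121·3.37) = 0.1035 K/W
  R_conv,out = 1/(hA) = 1/(24.0·3.37) = 0.01236 K/W
ΣR = 0.05971 + 0.1455 + 0.1035 + 0.01236 = 0.3211 K/W
Q = ΔT/ΣR = (21.6 °C − 8.39 °C)/0.3211 = 41.14 W
From the inner boundary to the beech/plywood interface, ΣR_partial = 0.2052 K/W.
T_interface = T_in − Q·ΣR_partial = 21.6 °C − (41.14)(0.2052) = 13.2 °C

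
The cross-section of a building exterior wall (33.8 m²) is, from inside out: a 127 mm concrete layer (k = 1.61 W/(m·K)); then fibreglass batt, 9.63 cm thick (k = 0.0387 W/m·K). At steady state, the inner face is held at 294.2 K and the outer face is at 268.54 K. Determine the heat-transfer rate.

Resistance network (inner→outer):
  R_concrete = L/(kA) = 0.127/(1.61·33.8) = 0.002334 K/W
  R_fibreglass batt = L/(kA) = 0.0963/(0.0387·33.8) = 0.07362 K/W
ΣR = 0.002334 + 0.07362 = 0.07595 K/W
Q = ΔT/ΣR = (294.2 K − 268.54 K)/0.07595 = 338 W

Q = 338 W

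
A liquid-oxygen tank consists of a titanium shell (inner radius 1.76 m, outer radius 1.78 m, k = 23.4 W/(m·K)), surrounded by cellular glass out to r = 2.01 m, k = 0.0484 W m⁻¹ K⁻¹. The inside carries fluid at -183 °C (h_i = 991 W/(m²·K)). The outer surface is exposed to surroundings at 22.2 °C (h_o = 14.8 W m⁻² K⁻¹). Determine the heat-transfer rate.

Series thermal resistances, inner to outer:
  R_conv,in = 1/(4πr²h) = 1/(4π·1.76²·991) = 2.592×10^-5 K/W
  R_titanium = (1/1.76 − 1/1.78)/(4πk) = 0.006384/(4π·23.4) = 2.171×10^-5 K/W
  R_cellular glass = (1/1.78 − 1/2.01)/(4πk) = 0.06429/(4π·0.0484) = 0.1057 K/W
  R_conv,out = 1/(4πr²h) = 1/(4π·2.01²·14.8) = 0.001331 K/W
ΣR = 2.592×10^-5 + 2.171×10^-5 + 0.1057 + 0.001331 = 0.1071 K/W
Q = ΔT/ΣR = (-183 °C − 22.2 °C)/0.1071 = -1920 W
(Negative Q ⇒ heat flows inward; heat gain = 1920 W.)

Q = 1920 W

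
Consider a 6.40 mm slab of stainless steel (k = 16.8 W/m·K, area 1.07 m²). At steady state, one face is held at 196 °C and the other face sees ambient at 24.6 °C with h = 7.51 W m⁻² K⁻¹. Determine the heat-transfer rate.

Q = 1370 W

Series thermal resistances, inner to outer:
  R_stainless steel = L/(kA) = 0.00640/(16.8·1.07) = 3.560×10^-4 K/W
  R_conv,out = 1/(hA) = 1/(7.51·1.07) = 0.1244 K/W
ΣR = 3.560×10^-4 + 0.1244 = 0.1248 K/W
Q = ΔT/ΣR = (196 °C − 24.6 °C)/0.1248 = 1370 W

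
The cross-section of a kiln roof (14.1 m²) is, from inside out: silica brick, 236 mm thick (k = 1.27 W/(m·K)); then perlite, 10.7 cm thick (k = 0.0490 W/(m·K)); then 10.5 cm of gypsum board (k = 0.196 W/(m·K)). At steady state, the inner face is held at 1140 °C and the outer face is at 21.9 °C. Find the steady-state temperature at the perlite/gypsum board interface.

Treat each layer as a resistance in series:
  R_silica brick = L/(kA) = 0.236/(1.27·14.1) = 0.01318 K/W
  R_perlite = L/(kA) = 0.107/(0.0490·14.1) = 0.1549 K/W
  R_gypsum board = L/(kA) = 0.105/(0.196·14.1) = 0.03799 K/W
ΣR = 0.01318 + 0.1549 + 0.03799 = 0.2061 K/W
Q = ΔT/ΣR = (1140 °C − 21.9 °C)/0.2061 = 5425 W
From the inner boundary to the perlite/gypsum board interface, ΣR_partial = 0.1681 K/W.
T_interface = T_in − Q·ΣR_partial = 1140 °C − (5425)(0.1681) = 228 °C

T = 228 °C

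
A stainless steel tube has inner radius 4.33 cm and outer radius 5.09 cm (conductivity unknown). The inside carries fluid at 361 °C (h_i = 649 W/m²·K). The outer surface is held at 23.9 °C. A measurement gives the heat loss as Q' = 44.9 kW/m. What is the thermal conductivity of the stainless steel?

k = 14.0 W/m·K

ΣR = ΔT/Q' = |361 − 23.9|/44900 = 0.007508 m·K/W
Known resistances:
  R'_conv,in = 1/(2πr h) = 1/(2π·0.0433·649) = 0.005664 m·K/W
R_stainless steel = ΣR − ΣR_known = 0.007508 − 0.005664 = 0.001844 m·K/W
ln(r₂/r₁)/(2πk) = 0.001844 ⇒ k = 0.1617/(2π·0.001844) = 14.0 W/m·K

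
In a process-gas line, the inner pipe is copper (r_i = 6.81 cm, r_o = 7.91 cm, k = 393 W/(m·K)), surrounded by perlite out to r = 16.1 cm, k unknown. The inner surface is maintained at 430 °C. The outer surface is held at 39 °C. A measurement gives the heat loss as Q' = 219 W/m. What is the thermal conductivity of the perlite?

ΣR = ΔT/Q' = |430 − 39|/219 = 1.785 m·K/W
Known resistances:
  R'_copper = ln(0.0791/0.0681)/(2πk) = 0.1497/(2π·393) = 6.064×10^-5 m·K/W
R_perlite = ΣR − ΣR_known = 1.785 − 6.064×10^-5 = 1.785 m·K/W
ln(r₂/r₁)/(2πk) = 1.785 ⇒ k = 0.7107/(2π·1.785) = 0.0634 W/m·K

k = 0.0634 W/m·K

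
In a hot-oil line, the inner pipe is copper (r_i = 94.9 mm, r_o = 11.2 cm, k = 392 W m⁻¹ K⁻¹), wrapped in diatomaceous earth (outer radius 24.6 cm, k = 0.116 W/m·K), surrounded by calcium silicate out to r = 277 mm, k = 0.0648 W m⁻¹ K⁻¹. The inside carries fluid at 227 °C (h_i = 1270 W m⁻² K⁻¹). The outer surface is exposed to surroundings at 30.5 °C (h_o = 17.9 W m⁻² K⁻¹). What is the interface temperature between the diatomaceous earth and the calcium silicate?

Series thermal resistances, inner to outer:
  R'_conv,in = 1/(2πr h) = 1/(2π·0.0949·1270) = 0.001321 m·K/W
  R'_copper = ln(0.112/0.0949)/(2πk) = 0.1657/(2π·392) = 6.727×10^-5 m·K/W
  R'_diatomaceous earth = ln(0.246/0.112)/(2πk) = 0.7868/(2π·0.116) = 1.080 m·K/W
  R'_calcium silicate = ln(0.277/0.246)/(2πk) = 0.1187/(2π·0.0648) = 0.2915 m·K/W
  R'_conv,out = 1/(2πr h) = 1/(2π·0.277·17.9) = 0.03210 m·K/W
ΣR = 0.001321 + 6.727×10^-5 + 1.080 + 0.2915 + 0.03210 = 1.405 m·K/W
Q' = ΔT/ΣR = (227 °C − 30.5 °C)/1.405 = 139.9 W/m
From the inner boundary to the diatomaceous earth/calcium silicate interface, ΣR_partial = 1.081 m·K/W.
T_interface = T_in − Q'·ΣR_partial = 227 °C − (139.9)(1.081) = 75.8 °C

T = 75.8 °C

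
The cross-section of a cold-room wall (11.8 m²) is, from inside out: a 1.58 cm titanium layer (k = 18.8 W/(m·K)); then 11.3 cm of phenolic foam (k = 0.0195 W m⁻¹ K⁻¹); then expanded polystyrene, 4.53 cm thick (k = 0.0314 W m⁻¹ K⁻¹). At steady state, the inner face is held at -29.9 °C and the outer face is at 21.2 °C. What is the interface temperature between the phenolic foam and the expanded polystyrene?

T = 11.0 °C

Series thermal resistances, inner to outer:
  R_titanium = L/(kA) = 0.0158/(18.8·11.8) = 7.122×10^-5 K/W
  R_phenolic foam = L/(kA) = 0.113/(0.0195·11.8) = 0.4911 K/W
  R_expanded polystyrene = L/(kA) = 0.0453/(0.0314·11.8) = 0.1223 K/W
ΣR = 7.122×10^-5 + 0.4911 + 0.1223 = 0.6135 K/W
Q = ΔT/ΣR = (-29.9 °C − 21.2 °C)/0.6135 = -83.29 W
From the inner boundary to the phenolic foam/expanded polystyrene interface, ΣR_partial = 0.4912 K/W.
T_interface = T_in − Q·ΣR_partial = -29.9 °C − (-83.29)(0.4912) = 11.0 °C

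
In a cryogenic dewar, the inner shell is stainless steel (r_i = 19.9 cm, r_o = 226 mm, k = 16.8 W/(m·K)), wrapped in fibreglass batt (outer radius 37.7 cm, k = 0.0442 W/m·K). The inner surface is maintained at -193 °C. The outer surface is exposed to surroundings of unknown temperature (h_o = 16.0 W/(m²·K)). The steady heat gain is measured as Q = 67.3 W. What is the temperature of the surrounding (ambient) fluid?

T_out = 24.3 °C

Sum the resistances:
  R_stainless steel = (1/0.199 − 1/0.226)/(4πk) = 0.6003/(4π·16.8) = 0.002844 K/W
  R_fibreglass batt = (1/0.226 − 1/0.377)/(4πk) = 1.772/(4π·0.0442) = 3.191 K/W
  R_conv,out = 1/(4πr²h) = 1/(4π·0.377²·16.0) = 0.03499 K/W
ΣR = 3.229 K/W
ΔT = Q·ΣR = 67.3 × 3.229 = 217.3 K
Heat flows inward, so T_out = T_in + ΔT = -193 + 217.3 = 24.3 °C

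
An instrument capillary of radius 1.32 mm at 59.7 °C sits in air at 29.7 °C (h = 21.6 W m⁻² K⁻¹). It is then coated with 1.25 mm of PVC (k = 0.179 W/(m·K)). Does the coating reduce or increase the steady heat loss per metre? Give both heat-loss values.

increases: 5.37 → 8.67 W/m

Critical radius for a cylinder: r_cr = k/h = 0.00829 m = 0.829 cm.
Outer radius after coating: r₂ = 0.00132 + 0.00125 = 0.00257 m.
Since r₁ < r_cr and r₂ ≤ r_cr, the coating moves toward the maximum at r_cr — heat loss rises.
Bare: R = 1/(2πr₁h) = 5.582 m·K/W; Q = 30/5.582 = 5.37 W/m.
Coated: R = R_cond + R_conv = 3.459 m·K/W; Q = 30/3.459 = 8.67 W/m.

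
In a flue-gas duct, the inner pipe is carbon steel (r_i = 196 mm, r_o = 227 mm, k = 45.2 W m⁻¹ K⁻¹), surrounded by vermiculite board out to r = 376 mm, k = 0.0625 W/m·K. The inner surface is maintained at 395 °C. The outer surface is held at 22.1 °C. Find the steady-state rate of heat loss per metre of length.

Treat each layer as a resistance in series:
  R'_carbon steel = ln(0.227/0.196)/(2πk) = 0.1468/(2π·45.2) = 5.170×10^-4 m·K/W
  R'_vermiculite board = ln(0.376/0.227)/(2πk) = 0.5046/(2π·0.0625) = 1.285 m·K/W
ΣR = 5.170×10^-4 + 1.285 = 1.286 m·K/W
Q' = ΔT/ΣR = (395 °C − 22.1 °C)/1.286 = 290 W/m

Q' = 290 W/m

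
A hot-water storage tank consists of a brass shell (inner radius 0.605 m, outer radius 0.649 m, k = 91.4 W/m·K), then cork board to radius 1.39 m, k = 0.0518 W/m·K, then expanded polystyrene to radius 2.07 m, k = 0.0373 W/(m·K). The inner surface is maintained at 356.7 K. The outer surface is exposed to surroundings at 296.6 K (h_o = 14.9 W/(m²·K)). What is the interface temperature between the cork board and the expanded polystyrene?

T = 313.8 K

Resistance network (inner→outer):
  R_brass = (1/0.605 − 1/0.649)/(4πk) = 0.1121/(4π·91.4) = 9.757×10^-5 K/W
  R_cork board = (1/0.649 − 1/1.39)/(4πk) = 0.8214/(4π·0.0518) = 1.262 K/W
  R_expanded polystyrene = (1/1.39 − 1/2.07)/(4πk) = 0.2363/(4π·0.0373) = 0.5042 K/W
  R_conv,out = 1/(4πr²h) = 1/(4π·2.07²·14.9) = 0.001246 K/W
ΣR = 9.757×10^-5 + 1.262 + 0.5042 + 0.001246 = 1.768 K/W
Q = ΔT/ΣR = (356.7 K − 296.6 K)/1.768 = 33.99 W
From the inner boundary to the cork board/expanded polystyrene interface, ΣR_partial = 1.262 K/W.
T_interface = T_in − Q·ΣR_partial = 356.7 K − (33.99)(1.262) = 313.8 K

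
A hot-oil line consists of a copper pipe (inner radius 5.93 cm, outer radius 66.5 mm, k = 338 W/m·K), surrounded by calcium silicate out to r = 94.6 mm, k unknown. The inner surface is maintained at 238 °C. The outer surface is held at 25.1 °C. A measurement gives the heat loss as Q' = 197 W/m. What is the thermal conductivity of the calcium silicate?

k = 0.0519 W/m·K

ΣR = ΔT/Q' = |238 − 25.1|/197 = 1.081 m·K/W
Known resistances:
  R'_copper = ln(0.0665/0.0593)/(2πk) = 0.1146/(2π·338) = 5.396×10^-5 m·K/W
R_calcium silicate = ΣR − ΣR_known = 1.081 − 5.396×10^-5 = 1.081 m·K/W
ln(r₂/r₁)/(2πk) = 1.081 ⇒ k = 0.3525/(2π·1.081) = 0.0519 W/m·K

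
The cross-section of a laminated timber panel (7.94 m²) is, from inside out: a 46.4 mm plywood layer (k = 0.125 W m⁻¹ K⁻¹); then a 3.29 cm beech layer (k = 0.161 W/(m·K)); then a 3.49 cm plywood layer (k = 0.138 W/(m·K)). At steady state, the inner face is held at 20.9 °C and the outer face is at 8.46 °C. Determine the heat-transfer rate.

Series thermal resistances, inner to outer:
  R_plywood = L/(kA) = 0.0464/(0.125·7.94) = 0.04675 K/W
  R_beech = L/(kA) = 0.0329/(0.161·7.94) = 0.02574 K/W
  R_plywood = L/(kA) = 0.0349/(0.138·7.94) = 0.03185 K/W
ΣR = 0.04675 + 0.02574 + 0.03185 = 0.1043 K/W
Q = ΔT/ΣR = (20.9 °C − 8.46 °C)/0.1043 = 119 W

Q = 119 W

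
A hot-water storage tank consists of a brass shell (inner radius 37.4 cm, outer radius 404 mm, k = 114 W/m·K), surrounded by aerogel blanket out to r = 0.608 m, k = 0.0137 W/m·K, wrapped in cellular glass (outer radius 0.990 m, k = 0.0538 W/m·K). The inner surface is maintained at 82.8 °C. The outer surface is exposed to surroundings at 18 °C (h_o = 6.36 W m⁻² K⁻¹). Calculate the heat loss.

Series thermal resistances, inner to outer:
  R_brass = (1/0.374 − 1/0.404)/(4πk) = 0.1985/(4π·114) = 1.386×10^-4 K/W
  R_aerogel blanket = (1/0.404 − 1/0.608)/(4πk) = 0.8305/(4π·0.0137) = 4.824 K/W
  R_cellular glass = (1/0.608 − 1/0.990)/(4πk) = 0.6346/(4π·0.0538) = 0.9387 K/W
  R_conv,out = 1/(4πr²h) = 1/(4π·0.990²·6.36) = 0.01277 K/W
ΣR = 1.386×10^-4 + 4.824 + 0.9387 + 0.01277 = 5.776 K/W
Q = ΔT/ΣR = (82.8 °C − 18 °C)/5.776 = 11.2 W

Q = 11.2 W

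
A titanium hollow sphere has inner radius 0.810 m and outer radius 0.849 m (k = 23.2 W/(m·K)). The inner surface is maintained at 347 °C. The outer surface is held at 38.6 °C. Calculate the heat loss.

Q = 1590 kW

Q = 4πk·ΔT/(1/r₁ − 1/r₂) = 4π × 23.2 × 308.4 / (1/0.810 − 1/0.849) = 1.59×10^6 W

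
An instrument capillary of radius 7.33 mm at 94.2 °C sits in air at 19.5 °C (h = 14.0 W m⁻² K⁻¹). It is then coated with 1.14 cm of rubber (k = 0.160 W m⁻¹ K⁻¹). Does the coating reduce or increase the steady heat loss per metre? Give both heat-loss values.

increases: 48.2 → 48.5 W/m

Critical radius for a cylinder: r_cr = k/h = 0.0114 m = 1.14 cm.
Outer radius after coating: r₂ = 0.00733 + 0.0114 = 0.01873 m.
r₁ < r_cr < r₂: heat loss rises to a maximum at r_cr then falls. Whether the coating helps depends on whether Q(r₂) has dropped back below Q(r₁).
Bare: R = 1/(2πr₁h) = 1.551 m·K/W; Q = 74.7/1.551 = 48.2 W/m.
Coated: R = R_cond + R_conv = 1.540 m·K/W; Q = 74.7/1.540 = 48.5 W/m.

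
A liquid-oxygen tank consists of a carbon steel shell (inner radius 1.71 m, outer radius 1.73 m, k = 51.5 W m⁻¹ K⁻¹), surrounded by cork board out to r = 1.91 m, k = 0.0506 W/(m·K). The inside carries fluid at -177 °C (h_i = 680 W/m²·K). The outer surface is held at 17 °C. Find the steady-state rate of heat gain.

Q = 2.26 kW

Treat each layer as a resistance in series:
  R_conv,in = 1/(4πr²h) = 1/(4π·1.71²·680) = 4.002×10^-5 K/W
  R_carbon steel = (1/1.71 − 1/1.73)/(4πk) = 0.006761/(4π·51.5) = 1.045×10^-5 K/W
  R_cork board = (1/1.73 − 1/1.91)/(4πk) = 0.05447/(4π·0.0506) = 0.08567 K/W
ΣR = 4.002×10^-5 + 1.045×10^-5 + 0.08567 = 0.08572 K/W
Q = ΔT/ΣR = (-177 °C − 17 °C)/0.08572 = -2260 W
(Negative Q ⇒ heat flows inward; heat gain = 2260 W.)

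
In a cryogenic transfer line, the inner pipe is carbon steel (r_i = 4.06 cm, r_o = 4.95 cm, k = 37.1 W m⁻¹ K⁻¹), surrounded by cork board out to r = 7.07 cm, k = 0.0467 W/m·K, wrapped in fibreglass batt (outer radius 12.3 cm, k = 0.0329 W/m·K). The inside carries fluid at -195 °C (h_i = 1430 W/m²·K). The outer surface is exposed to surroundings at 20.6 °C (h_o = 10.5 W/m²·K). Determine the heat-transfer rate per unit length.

Q' = 53.6 W/m

Resistance network (inner→outer):
  R'_conv,in = 1/(2πr h) = 1/(2π·0.0406·1430) = 0.002741 m·K/W
  R'_carbon steel = ln(0.0495/0.0406)/(2πk) = 0.1982/(2π·37.1) = 8.503×10^-4 m·K/W
  R'_cork board = ln(0.0707/0.0495)/(2πk) = 0.3565/(2π·0.0467) = 1.215 m·K/W
  R'_fibreglass batt = ln(0.123/0.0707)/(2πk) = 0.5537/(2π·0.0329) = 2.679 m·K/W
  R'_conv,out = 1/(2πr h) = 1/(2π·0.123·10.5) = 0.1232 m·K/W
ΣR = 0.002741 + 8.503×10^-4 + 1.215 + 2.679 + 0.1232 = 4.021 m·K/W
Q' = ΔT/ΣR = (-195 °C − 20.6 °C)/4.021 = -53.6 W/m
(Negative Q' ⇒ heat flows inward; heat gain = 53.6 W/m.)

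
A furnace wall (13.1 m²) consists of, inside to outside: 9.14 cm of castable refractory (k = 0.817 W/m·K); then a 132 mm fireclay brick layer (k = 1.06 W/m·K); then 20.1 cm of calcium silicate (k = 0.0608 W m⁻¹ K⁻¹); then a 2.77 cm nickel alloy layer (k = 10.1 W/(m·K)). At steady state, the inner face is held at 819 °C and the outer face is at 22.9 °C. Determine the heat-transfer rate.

Q = 2.94 kW

Series thermal resistances, inner to outer:
  R_castable refractory = L/(kA) = 0.0914/(0.817·13.1) = 0.008540 K/W
  R_fireclay brick = L/(kA) = 0.132/(1.06·13.1) = 0.009506 K/W
  R_calcium silicate = L/(kA) = 0.201/(0.0608·13.1) = 0.2524 K/W
  R_nickel alloy = L/(kA) = 0.0277/(10.1·13.1) = 2.094×10^-4 K/W
ΣR = 0.008540 + 0.009506 + 0.2524 + 2.094×10^-4 = 0.2707 K/W
Q = ΔT/ΣR = (819 °C − 22.9 °C)/0.2707 = 2940 W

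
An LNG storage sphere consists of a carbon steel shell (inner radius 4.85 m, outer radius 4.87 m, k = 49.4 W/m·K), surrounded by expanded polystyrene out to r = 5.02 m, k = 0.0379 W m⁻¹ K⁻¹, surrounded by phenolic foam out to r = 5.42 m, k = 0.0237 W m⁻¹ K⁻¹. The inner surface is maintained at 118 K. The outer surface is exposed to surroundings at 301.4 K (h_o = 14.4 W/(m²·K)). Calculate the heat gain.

Q = 2940 W

Treat each layer as a resistance in series:
  R_carbon steel = (1/4.85 − 1/4.87)/(4πk) = 8.468×10^-4/(4π·49.4) = 1.364×10^-6 K/W
  R_expanded polystyrene = (1/4.87 − 1/5.02)/(4πk) = 0.006136/(4π·0.0379) = 0.01288 K/W
  R_phenolic foam = (1/5.02 − 1/5.42)/(4πk) = 0.01470/(4π·0.0237) = 0.04936 K/W
  R_conv,out = 1/(4πr²h) = 1/(4π·5.42²·14.4) = 1.881×10^-4 K/W
ΣR = 1.364×10^-6 + 0.01288 + 0.04936 + 1.881×10^-4 = 0.06243 K/W
Q = ΔT/ΣR = (118 K − 301.4 K)/0.06243 = -2940 W
(Negative Q ⇒ heat flows inward; heat gain = 2940 W.)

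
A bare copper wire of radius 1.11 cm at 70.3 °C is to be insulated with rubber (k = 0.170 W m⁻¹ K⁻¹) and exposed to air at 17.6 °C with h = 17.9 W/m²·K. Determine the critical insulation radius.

For a cylinder, r_cr = k_ins/h = 0.170/17.9 = 0.00950 m = 0.950 cm

r_cr = 0.950 cm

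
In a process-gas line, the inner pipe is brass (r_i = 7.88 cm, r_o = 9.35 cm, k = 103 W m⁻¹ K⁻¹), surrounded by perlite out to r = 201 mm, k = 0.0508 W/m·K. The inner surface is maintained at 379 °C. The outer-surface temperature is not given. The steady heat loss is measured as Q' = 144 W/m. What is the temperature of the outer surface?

T_out = 33.7 °C

Series resistances:
  R'_brass = ln(0.0935/0.0788)/(2πk) = 0.1710/(2π·103) = 2.643×10^-4 m·K/W
  R'_perlite = ln(0.201/0.0935)/(2πk) = 0.7653/(2π·0.0508) = 2.398 m·K/W
ΣR = 2.398 m·K/W
ΔT = Q'·ΣR = 144 × 2.398 = 345.3 K
Heat flows outward, so T_out = T_in − ΔT = 379 − 345.3 = 33.7 °C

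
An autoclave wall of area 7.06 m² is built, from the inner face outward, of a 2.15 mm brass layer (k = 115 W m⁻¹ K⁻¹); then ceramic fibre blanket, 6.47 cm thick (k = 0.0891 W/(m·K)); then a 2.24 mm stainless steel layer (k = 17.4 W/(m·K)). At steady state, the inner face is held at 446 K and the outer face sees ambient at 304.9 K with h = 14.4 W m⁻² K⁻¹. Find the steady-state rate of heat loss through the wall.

Resistance network (inner→outer):
  R_brass = L/(kA) = 0.00215/(115·7.06) = 2.648×10^-6 K/W
  R_ceramic fibre blanket = L/(kA) = 0.0647/(0.0891·7.06) = 0.1029 K/W
  R_stainless steel = L/(kA) = 0.00224/(17.4·7.06) = 1.823×10^-5 K/W
  R_conv,out = 1/(hA) = 1/(14.4·7.06) = 0.009836 K/W
ΣR = 2.648×10^-6 + 0.1029 + 1.823×10^-5 + 0.009836 = 0.1128 K/W
Q = ΔT/ΣR = (446 K − 304.9 K)/0.1128 = 1250 W

Q = 1250 W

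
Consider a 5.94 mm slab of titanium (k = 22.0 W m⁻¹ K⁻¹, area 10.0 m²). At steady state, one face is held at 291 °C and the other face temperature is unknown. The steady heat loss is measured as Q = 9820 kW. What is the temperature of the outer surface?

T_out = 25.9 °C

Series resistances:
  R_titanium = L/(kA) = 0.00594/(22.0·10.0) = 2.700×10^-5 K/W
ΣR = 2.700×10^-5 K/W
ΔT = Q·ΣR = 9.82×10^6 × 2.700×10^-5 = 265.1 K
Heat flows outward, so T_out = T_in − ΔT = 291 − 265.1 = 25.9 °C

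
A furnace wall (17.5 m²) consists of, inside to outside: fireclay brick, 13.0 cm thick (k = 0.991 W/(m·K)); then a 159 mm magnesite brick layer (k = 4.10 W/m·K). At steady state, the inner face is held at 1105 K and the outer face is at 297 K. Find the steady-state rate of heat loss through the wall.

Q = 83.2 kW

Treat each layer as a resistance in series:
  R_fireclay brick = L/(kA) = 0.130/(0.991·17.5) = 0.007496 K/W
  R_magnesite brick = L/(kA) = 0.159/(4.10·17.5) = 0.002216 K/W
ΣR = 0.007496 + 0.002216 = 0.009712 K/W
Q = ΔT/ΣR = (1105 K − 297 K)/0.009712 = 83200 W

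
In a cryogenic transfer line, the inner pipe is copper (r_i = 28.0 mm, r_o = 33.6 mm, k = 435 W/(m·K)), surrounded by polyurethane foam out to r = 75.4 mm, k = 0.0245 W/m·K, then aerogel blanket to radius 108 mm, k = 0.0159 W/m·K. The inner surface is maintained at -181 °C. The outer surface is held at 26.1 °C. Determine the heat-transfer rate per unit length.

Treat each layer as a resistance in series:
  R'_copper = ln(0.0336/0.0280)/(2πk) = 0.1823/(2π·435) = 6.671×10^-5 m·K/W
  R'_polyurethane foam = ln(0.0754/0.0336)/(2πk) = 0.8083/(2π·0.0245) = 5.251 m·K/W
  R'_aerogel blanket = ln(0.108/0.0754)/(2πk) = 0.3593/(2π·0.0159) = 3.597 m·K/W
ΣR = 6.671×10^-5 + 5.251 + 3.597 = 8.848 m·K/W
Q' = ΔT/ΣR = (-181 °C − 26.1 °C)/8.848 = -23.4 W/m
(Negative Q' ⇒ heat flows inward; heat gain = 23.4 W/m.)

Q' = 23.4 W/m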